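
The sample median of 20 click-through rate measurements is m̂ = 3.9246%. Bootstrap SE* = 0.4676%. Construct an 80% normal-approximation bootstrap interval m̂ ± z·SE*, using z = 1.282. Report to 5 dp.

Margin = 1.282 × 0.4676 = 0.599463
Interval: 3.9246 ± 0.599463

(3.32514, 4.52406)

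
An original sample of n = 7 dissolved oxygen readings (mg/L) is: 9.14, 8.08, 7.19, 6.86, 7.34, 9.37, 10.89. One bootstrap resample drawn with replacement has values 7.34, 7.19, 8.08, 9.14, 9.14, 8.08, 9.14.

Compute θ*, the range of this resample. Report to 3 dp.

θ* = 1.950

Range = 9.14 − 7.19 = 1.950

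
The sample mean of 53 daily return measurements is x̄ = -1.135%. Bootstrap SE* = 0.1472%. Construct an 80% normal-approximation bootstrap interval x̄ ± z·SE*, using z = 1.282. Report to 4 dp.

Margin = 1.282 × 0.1472 = 0.18871
Interval: -1.135 ± 0.18871

(-1.3237, -0.9463)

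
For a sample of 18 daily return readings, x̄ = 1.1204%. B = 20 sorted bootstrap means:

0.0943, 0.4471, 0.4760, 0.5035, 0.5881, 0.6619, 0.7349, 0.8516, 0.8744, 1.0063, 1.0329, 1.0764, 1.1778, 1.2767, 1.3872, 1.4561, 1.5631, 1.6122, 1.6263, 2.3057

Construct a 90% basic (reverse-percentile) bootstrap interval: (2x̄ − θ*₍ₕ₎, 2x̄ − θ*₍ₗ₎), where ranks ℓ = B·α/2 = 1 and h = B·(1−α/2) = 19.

Percentile endpoints at ranks 1 and 19: θ*₍1₎ = 0.0943, θ*₍19₎ = 1.6263.
Basic interval reflects these around x̄:
  lower = 2 × 1.1204 − 1.6263 = 0.6145
  upper = 2 × 1.1204 − 0.0943 = 2.1465

(0.6145, 2.1465)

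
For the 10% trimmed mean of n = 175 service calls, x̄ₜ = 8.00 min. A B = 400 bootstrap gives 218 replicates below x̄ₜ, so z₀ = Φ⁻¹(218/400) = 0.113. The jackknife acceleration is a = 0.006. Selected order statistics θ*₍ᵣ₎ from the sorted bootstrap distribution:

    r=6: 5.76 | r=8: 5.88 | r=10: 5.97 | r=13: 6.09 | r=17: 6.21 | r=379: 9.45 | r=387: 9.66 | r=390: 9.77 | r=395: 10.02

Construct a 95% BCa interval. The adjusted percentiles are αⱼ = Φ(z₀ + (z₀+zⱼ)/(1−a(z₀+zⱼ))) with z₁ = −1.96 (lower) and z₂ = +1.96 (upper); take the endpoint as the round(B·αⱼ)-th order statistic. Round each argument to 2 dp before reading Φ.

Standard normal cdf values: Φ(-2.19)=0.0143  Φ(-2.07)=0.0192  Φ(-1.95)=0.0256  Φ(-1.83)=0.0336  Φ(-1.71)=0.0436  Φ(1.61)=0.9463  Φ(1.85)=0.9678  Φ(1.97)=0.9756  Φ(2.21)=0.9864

Lower: z₀ + z₁ = 0.113 + (-1.960) = -1.847; 1 − a(z₀+z₁) = 1 − (0.006)(-1.847) = 1.0111; argument = 0.113 + (-1.847)/1.0111 = -1.7138 → -1.71.
α₁ = Φ(-1.71) = 0.0436; rank = round(400 × 0.0436) = 17; θ*₍17₎ = 6.21.
Upper: z₀ + z₂ = 2.073; 1 − a(z₀+z₂) = 0.9876; argument = 2.2121 → 2.21; α₂ = 0.9864; rank = 395; θ*₍395₎ = 10.02.

(6.21, 10.02)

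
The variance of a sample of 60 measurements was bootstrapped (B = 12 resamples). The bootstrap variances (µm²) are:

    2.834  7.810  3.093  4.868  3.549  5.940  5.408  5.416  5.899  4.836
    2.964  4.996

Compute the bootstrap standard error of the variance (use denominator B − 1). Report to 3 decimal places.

SE* = 1.479

Bootstrap SE is the standard deviation of the 12 replicate variances.
Mean of replicates: (2.834 + 7.810 + 3.093 + 4.868 + 3.549 + 5.940 + 5.408 + 5.416 + 5.899 + 4.836 + 2.964 + 4.996) / 12 = 57.6130 / 12 = 4.8011
Sum of squared deviations: (−1.9671)² + (+3.0089)² + (−1.7081)² + (+0.0669)² + (−1.2521)² + (+1.1389)² + (+0.6069)² + (+0.6149)² + (+1.0979)² + (+0.0349)² + (−1.8371)² + (+0.1949)² = 24.0758
Variance = 24.0758 / 11 = 2.1887
SE* = √2.1887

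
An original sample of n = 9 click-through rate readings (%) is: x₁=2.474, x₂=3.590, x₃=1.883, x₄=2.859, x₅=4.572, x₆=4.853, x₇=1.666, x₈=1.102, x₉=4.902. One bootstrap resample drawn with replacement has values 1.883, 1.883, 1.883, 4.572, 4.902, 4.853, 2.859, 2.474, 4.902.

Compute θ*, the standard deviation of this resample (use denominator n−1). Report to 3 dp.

θ* = 1.416

Mean = 3.3568; sum of squared deviations = 16.0340
s² = 16.0340 / 8 = 2.0043
s = √2.0043 = 1.416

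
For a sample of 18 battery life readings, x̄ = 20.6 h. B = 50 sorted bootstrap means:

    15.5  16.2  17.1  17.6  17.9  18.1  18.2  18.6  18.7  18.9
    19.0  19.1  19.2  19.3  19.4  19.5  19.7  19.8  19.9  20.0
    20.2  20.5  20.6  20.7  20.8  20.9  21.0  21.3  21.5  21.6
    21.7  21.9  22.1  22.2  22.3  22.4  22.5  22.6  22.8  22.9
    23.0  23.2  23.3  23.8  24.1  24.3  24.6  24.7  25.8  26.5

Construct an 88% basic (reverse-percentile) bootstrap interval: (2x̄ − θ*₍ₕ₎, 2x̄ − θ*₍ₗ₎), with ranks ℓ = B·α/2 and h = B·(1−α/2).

Percentile endpoints at ranks 3 and 47: θ*₍3₎ = 17.1, θ*₍47₎ = 24.6.
Basic interval reflects these around x̄:
  lower = 2 × 20.6 − 24.6 = 16.6
  upper = 2 × 20.6 − 17.1 = 24.1

(16.6, 24.1)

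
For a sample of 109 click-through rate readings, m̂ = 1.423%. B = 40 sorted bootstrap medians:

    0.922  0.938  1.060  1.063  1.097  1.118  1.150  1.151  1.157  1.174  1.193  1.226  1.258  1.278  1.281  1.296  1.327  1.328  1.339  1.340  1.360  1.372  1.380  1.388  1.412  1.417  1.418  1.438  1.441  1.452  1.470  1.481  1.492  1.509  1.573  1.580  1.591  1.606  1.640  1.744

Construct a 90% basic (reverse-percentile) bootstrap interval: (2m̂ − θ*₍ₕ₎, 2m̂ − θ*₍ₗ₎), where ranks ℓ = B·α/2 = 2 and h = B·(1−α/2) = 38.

(1.240, 1.908)

Percentile endpoints at ranks 2 and 38: θ*₍2₎ = 0.938, θ*₍38₎ = 1.606.
Basic interval reflects these around m̂:
  lower = 2 × 1.423 − 1.606 = 1.240
  upper = 2 × 1.423 − 0.938 = 1.908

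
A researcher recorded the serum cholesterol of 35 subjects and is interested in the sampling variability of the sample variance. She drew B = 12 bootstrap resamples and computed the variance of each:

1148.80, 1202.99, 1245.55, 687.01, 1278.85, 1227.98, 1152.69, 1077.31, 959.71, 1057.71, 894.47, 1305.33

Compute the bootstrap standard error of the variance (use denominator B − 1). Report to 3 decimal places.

SE* = 181.444

Bootstrap SE is the standard deviation of the 12 replicate variances.
Mean of replicates: (1148.80 + 1202.99 + 1245.55 + 687.01 + 1278.85 + 1227.98 + 1152.69 + 1077.31 + 959.71 + 1057.71 + 894.47 + 1305.33) / 12 = 13238.4000 / 12 = 1103.2000
Sum of squared deviations: (+45.6000)² + (+99.7900)² + (+142.3500)² + (−416.1900)² + (+175.6500)² + (+124.7800)² + (+49.4900)² + (−25.8900)² + (−143.4900)² + (−45.4900)² + (−208.7300)² + (+202.1300)² = 362141.0358
Variance = 362141.0358 / 11 = 32921.9123
SE* = √32921.9123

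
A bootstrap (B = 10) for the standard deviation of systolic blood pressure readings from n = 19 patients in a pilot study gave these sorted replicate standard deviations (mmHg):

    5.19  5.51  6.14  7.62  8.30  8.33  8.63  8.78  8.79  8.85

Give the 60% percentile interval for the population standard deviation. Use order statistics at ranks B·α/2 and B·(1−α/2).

α = 0.40; lower rank = 10 × 0.200 = 2; upper rank = 10 × 0.800 = 8.
The 2nd smallest replicate is 5.51; the 8th is 8.78.

(5.51, 8.78)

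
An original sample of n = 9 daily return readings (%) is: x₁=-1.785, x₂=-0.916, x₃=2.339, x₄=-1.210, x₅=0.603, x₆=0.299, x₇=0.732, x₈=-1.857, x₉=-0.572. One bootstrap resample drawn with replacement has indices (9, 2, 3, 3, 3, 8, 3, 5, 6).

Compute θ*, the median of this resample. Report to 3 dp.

Resample values: -0.572, -0.916, 2.339, 2.339, 2.339, -1.857, 2.339, 0.603, 0.299.
Sorted: -1.857, -0.916, -0.572, 0.299, 0.603, 2.339, 2.339, 2.339, 2.339
Median = middle value = 0.603

θ* = 0.603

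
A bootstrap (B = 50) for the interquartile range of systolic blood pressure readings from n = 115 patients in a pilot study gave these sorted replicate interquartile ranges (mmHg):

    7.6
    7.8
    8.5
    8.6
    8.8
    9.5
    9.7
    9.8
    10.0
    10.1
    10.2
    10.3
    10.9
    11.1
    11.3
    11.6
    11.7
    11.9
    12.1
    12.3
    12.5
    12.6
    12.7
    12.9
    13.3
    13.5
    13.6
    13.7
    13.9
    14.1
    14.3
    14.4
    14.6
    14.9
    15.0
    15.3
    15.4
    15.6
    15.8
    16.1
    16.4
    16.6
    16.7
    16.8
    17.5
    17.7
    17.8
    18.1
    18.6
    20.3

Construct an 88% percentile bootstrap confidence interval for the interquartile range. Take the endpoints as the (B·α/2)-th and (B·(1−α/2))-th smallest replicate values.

(8.5, 17.8)

α = 0.12; lower rank = 50 × 0.060 = 3; upper rank = 50 × 0.940 = 47.
The 3rd smallest replicate is 8.5; the 47th is 17.8.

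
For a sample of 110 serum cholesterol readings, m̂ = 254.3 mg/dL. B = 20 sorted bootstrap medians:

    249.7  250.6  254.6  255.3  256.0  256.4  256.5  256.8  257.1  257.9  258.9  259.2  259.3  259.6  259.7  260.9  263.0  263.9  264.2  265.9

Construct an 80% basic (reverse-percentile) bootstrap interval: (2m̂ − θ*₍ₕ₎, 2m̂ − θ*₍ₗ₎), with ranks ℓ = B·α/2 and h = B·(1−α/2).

Percentile endpoints at ranks 2 and 18: θ*₍2₎ = 250.6, θ*₍18₎ = 263.9.
Basic interval reflects these around m̂:
  lower = 2 × 254.3 − 263.9 = 244.7
  upper = 2 × 254.3 − 250.6 = 258.0

(244.7, 258.0)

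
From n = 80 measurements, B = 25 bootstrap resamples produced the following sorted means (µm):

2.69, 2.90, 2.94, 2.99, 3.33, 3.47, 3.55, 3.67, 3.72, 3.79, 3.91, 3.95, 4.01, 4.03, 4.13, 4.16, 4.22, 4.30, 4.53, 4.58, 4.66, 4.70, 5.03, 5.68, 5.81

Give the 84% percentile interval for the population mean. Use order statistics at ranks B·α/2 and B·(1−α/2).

α = 0.16; lower rank = 25 × 0.080 = 2; upper rank = 25 × 0.920 = 23.
The 2nd smallest replicate is 2.90; the 23rd is 5.03.

(2.90, 5.03)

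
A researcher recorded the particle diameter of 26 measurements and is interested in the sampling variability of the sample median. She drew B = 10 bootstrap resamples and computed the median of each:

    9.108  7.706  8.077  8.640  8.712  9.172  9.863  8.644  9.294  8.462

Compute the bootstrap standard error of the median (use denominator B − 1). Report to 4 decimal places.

Bootstrap SE is the standard deviation of the 10 replicate medians.
Mean of replicates: (9.108 + 7.706 + 8.077 + 8.640 + 8.712 + 9.172 + 9.863 + 8.644 + 9.294 + 8.462) / 10 = 87.67800 / 10 = 8.76780
Sum of squared deviations: (+0.34020)² + (−1.06180)² + (−0.69080)² + (−0.12780)² + (−0.05580)² + (+0.40420)² + (+1.09520)² + (−0.12380)² + (+0.52620)² + (−0.30580)² = 3.48837
Variance = 3.48837 / 9 = 0.38760
SE* = √0.38760

SE* = 0.6226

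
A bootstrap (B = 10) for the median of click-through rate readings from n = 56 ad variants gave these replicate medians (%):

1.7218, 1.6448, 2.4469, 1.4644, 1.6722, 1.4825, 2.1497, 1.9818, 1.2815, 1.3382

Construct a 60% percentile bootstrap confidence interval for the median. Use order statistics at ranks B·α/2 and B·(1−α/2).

(1.3382, 1.9818)

Sorted replicates: 1.2815, 1.3382, 1.4644, 1.4825, 1.6448, 1.6722, 1.7218, 1.9818, 2.1497, 2.4469
α = 0.40; lower rank = 10 × 0.200 = 2; upper rank = 10 × 0.800 = 8.
The 2nd smallest replicate is 1.3382; the 8th is 1.9818.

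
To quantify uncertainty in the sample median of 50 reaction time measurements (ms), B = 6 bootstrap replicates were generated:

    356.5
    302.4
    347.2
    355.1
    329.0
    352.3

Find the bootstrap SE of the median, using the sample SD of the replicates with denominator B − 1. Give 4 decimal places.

SE* = 21.1523

Bootstrap SE is the standard deviation of the 6 replicate medians.
Mean of replicates: (356.5 + 302.4 + 347.2 + 355.1 + 329.0 + 352.3) / 6 = 2042.50000 / 6 = 340.41667
Sum of squared deviations: (+16.08333)² + (−38.01667)² + (+6.78333)² + (+14.68333)² + (−11.41667)² + (+11.88333)² = 2237.10833
Variance = 2237.10833 / 5 = 447.42167
SE* = √447.42167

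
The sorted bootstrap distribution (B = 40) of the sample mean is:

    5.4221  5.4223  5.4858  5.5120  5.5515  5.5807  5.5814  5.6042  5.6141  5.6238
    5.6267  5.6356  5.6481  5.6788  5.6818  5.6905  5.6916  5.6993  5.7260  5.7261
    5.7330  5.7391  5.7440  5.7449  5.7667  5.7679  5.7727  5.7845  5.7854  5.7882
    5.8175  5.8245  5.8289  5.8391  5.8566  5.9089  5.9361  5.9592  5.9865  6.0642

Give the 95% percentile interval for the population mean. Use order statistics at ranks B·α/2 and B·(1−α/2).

(5.4221, 5.9865)

α = 0.05; lower rank = 40 × 0.025 = 1; upper rank = 40 × 0.975 = 39.
The 1st smallest replicate is 5.4221; the 39th is 5.9865.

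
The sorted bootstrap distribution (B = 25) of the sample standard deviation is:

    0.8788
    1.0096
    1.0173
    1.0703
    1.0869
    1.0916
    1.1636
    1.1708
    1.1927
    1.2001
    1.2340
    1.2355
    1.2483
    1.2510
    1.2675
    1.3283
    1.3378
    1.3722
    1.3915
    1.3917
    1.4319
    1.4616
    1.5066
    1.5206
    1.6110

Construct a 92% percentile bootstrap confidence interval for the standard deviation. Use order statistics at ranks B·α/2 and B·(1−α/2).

(0.8788, 1.5206)

α = 0.08; lower rank = 25 × 0.040 = 1; upper rank = 25 × 0.960 = 24.
The 1st smallest replicate is 0.8788; the 24th is 1.5206.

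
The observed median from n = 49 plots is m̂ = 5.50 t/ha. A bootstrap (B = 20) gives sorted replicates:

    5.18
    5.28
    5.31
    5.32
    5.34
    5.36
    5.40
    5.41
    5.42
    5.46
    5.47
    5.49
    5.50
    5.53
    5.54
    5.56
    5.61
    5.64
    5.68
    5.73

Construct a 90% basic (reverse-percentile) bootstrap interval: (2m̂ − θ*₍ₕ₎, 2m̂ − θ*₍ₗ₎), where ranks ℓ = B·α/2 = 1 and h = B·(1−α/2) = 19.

(5.32, 5.82)

Percentile endpoints at ranks 1 and 19: θ*₍1₎ = 5.18, θ*₍19₎ = 5.68.
Basic interval reflects these around m̂:
  lower = 2 × 5.50 − 5.68 = 5.32
  upper = 2 × 5.50 − 5.18 = 5.82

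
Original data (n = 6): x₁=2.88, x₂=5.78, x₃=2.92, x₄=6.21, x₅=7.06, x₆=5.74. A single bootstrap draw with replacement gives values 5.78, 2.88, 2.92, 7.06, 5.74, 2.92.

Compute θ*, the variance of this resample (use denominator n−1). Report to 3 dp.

Mean = 4.5500; sum of squared deviations = 17.3318
s² = 17.3318 / 5 = 3.4664

θ* = 3.466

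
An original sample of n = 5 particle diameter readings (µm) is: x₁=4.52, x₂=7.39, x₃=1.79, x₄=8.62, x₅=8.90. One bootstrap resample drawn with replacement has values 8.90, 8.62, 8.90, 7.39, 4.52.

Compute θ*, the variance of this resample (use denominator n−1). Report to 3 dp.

θ* = 3.482

Mean = 7.6660; sum of squared deviations = 13.9291
s² = 13.9291 / 4 = 3.4823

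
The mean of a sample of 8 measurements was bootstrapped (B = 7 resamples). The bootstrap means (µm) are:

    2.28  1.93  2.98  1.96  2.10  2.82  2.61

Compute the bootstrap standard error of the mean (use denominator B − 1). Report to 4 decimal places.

Bootstrap SE is the standard deviation of the 7 replicate means.
Mean of replicates: (2.28 + 1.93 + 2.98 + 1.96 + 2.10 + 2.82 + 2.61) / 7 = 16.68000 / 7 = 2.38286
Sum of squared deviations: (−0.10286)² + (−0.45286)² + (+0.59714)² + (−0.42286)² + (−0.28286)² + (+0.43714)² + (+0.22714)² = 1.07374
Variance = 1.07374 / 6 = 0.17896
SE* = √0.17896

SE* = 0.4230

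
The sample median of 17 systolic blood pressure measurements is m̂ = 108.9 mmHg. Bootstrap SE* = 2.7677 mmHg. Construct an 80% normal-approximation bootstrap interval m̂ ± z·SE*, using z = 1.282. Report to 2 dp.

(105.35, 112.45)

Margin = 1.282 × 2.7677 = 3.548
Interval: 108.9 ± 3.548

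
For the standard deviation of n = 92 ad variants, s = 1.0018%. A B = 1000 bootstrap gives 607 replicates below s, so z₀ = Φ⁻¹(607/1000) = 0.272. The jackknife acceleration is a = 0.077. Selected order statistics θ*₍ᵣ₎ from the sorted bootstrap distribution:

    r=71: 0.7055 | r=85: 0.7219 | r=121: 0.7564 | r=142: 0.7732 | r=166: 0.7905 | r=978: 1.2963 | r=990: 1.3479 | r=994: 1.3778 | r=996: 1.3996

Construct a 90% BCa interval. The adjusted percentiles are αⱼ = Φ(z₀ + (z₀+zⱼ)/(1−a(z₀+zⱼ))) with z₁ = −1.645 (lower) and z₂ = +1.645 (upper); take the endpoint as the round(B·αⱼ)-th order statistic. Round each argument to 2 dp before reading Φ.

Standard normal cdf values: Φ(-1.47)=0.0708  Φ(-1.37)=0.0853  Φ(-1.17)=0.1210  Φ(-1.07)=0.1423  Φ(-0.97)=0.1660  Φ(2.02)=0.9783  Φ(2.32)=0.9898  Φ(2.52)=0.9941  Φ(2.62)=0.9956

(0.7905, 1.3778)

Lower: z₀ + z₁ = 0.272 + (-1.645) = -1.373; 1 − a(z₀+z₁) = 1 − (0.077)(-1.373) = 1.1057; argument = 0.272 + (-1.373)/1.1057 = -0.9697 → -0.97.
α₁ = Φ(-0.97) = 0.1660; rank = round(1000 × 0.1660) = 166; θ*₍166₎ = 0.7905.
Upper: z₀ + z₂ = 1.917; 1 − a(z₀+z₂) = 0.8524; argument = 2.5210 → 2.52; α₂ = 0.9941; rank = 994; θ*₍994₎ = 1.3778.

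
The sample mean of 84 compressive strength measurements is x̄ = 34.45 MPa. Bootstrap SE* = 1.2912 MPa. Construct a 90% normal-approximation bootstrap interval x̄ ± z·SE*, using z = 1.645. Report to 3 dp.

(32.326, 36.574)

Margin = 1.645 × 1.2912 = 2.1240
Interval: 34.45 ± 2.1240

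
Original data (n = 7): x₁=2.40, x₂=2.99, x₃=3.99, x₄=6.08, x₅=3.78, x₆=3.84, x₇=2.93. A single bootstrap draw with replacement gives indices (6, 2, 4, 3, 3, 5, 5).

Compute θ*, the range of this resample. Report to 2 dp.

θ* = 3.09

Resample values: 3.84, 2.99, 6.08, 3.99, 3.99, 3.78, 3.78.
Range = 6.08 − 2.99 = 3.09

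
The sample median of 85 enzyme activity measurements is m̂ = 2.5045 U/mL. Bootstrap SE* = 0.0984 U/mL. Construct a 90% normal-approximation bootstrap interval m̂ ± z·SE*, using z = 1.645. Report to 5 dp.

Margin = 1.645 × 0.0984 = 0.161868
Interval: 2.5045 ± 0.161868

(2.34263, 2.66637)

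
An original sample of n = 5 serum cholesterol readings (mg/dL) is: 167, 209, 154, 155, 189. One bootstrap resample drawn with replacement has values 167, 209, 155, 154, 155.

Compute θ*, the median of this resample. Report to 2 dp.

Sorted: 154, 155, 155, 167, 209
Median = middle value = 155.00

θ* = 155.00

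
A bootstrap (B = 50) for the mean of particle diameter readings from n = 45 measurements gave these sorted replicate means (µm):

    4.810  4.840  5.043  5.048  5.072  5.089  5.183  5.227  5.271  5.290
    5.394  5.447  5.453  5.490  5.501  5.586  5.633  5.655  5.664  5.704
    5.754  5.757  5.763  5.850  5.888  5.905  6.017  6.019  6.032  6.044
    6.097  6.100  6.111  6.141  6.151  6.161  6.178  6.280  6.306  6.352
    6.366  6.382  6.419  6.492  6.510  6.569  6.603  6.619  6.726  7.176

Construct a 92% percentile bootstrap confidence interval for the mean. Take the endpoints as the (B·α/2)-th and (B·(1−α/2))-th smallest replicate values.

α = 0.08; lower rank = 50 × 0.040 = 2; upper rank = 50 × 0.960 = 48.
The 2nd smallest replicate is 4.840; the 48th is 6.619.

(4.840, 6.619)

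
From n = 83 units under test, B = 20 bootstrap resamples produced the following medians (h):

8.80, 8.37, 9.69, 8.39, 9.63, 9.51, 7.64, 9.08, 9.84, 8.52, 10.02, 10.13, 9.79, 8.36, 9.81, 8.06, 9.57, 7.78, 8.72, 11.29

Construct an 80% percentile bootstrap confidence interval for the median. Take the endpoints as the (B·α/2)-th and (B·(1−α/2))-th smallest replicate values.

Sorted replicates: 7.64, 7.78, 8.06, 8.36, 8.37, 8.39, 8.52, 8.72, 8.80, 9.08, 9.51, 9.57, 9.63, 9.69, 9.79, 9.81, 9.84, 10.02, 10.13, 11.29
α = 0.20; lower rank = 20 × 0.100 = 2; upper rank = 20 × 0.900 = 18.
The 2nd smallest replicate is 7.78; the 18th is 10.02.

(7.78, 10.02)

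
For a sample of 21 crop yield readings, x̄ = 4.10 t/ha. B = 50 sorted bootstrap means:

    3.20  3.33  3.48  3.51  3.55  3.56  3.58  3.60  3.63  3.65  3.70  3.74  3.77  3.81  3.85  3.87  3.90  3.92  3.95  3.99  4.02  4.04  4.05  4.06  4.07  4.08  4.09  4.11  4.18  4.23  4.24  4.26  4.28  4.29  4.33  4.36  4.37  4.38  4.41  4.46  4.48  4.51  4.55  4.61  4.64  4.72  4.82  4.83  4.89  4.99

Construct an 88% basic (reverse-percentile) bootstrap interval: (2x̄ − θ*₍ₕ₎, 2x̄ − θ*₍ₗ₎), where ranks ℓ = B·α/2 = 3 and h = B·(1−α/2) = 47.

Percentile endpoints at ranks 3 and 47: θ*₍3₎ = 3.48, θ*₍47₎ = 4.82.
Basic interval reflects these around x̄:
  lower = 2 × 4.10 − 4.82 = 3.38
  upper = 2 × 4.10 − 3.48 = 4.72

(3.38, 4.72)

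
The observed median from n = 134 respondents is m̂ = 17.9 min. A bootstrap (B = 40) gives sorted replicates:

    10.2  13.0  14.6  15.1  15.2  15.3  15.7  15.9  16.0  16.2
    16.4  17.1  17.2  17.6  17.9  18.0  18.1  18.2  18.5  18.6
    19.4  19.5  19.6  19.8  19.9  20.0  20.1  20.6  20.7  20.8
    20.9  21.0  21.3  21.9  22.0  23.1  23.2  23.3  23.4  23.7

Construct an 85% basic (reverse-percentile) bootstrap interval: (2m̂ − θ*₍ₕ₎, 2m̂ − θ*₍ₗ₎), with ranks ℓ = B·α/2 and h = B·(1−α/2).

Percentile endpoints at ranks 3 and 37: θ*₍3₎ = 14.6, θ*₍37₎ = 23.2.
Basic interval reflects these around m̂:
  lower = 2 × 17.9 − 23.2 = 12.6
  upper = 2 × 17.9 − 14.6 = 21.2

(12.6, 21.2)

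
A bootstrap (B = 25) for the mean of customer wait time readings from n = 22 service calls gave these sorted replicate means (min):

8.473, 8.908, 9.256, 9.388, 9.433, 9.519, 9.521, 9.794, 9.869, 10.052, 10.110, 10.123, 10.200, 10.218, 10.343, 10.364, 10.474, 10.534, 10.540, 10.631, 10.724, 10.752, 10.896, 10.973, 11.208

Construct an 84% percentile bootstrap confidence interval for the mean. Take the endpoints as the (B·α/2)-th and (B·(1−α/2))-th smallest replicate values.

(8.908, 10.896)

α = 0.16; lower rank = 25 × 0.080 = 2; upper rank = 25 × 0.920 = 23.
The 2nd smallest replicate is 8.908; the 23rd is 10.896.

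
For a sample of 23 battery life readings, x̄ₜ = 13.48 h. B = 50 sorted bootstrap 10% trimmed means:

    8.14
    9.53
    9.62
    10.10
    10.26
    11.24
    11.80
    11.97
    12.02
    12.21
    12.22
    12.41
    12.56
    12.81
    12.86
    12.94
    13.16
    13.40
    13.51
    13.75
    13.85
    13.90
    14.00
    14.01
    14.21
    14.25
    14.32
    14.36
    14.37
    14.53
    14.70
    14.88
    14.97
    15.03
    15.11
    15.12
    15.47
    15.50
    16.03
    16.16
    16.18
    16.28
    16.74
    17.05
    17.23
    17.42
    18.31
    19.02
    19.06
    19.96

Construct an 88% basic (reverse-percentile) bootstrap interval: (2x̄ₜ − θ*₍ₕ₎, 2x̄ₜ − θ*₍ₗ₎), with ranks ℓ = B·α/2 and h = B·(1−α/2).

Percentile endpoints at ranks 3 and 47: θ*₍3₎ = 9.62, θ*₍47₎ = 18.31.
Basic interval reflects these around x̄ₜ:
  lower = 2 × 13.48 − 18.31 = 8.65
  upper = 2 × 13.48 − 9.62 = 17.34

(8.65, 17.34)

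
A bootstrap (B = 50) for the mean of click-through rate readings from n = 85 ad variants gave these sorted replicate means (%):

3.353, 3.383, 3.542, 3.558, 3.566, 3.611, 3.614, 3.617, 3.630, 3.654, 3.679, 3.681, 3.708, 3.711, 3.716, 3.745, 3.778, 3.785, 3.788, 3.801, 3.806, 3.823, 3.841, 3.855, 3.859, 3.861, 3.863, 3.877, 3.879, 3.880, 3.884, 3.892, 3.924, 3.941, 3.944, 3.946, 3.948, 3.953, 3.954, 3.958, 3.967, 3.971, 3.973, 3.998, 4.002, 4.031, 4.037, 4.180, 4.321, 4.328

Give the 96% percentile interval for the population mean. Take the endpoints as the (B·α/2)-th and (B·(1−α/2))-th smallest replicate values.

(3.353, 4.321)

α = 0.04; lower rank = 50 × 0.020 = 1; upper rank = 50 × 0.980 = 49.
The 1st smallest replicate is 3.353; the 49th is 4.321.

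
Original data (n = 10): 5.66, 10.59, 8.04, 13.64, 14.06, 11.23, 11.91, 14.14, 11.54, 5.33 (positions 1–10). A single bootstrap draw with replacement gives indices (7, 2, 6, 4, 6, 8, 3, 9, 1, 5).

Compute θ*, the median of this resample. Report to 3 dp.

Resample values: 11.91, 10.59, 11.23, 13.64, 11.23, 14.14, 8.04, 11.54, 5.66, 14.06.
Sorted: 5.66, 8.04, 10.59, 11.23, 11.23, 11.54, 11.91, 13.64, 14.06, 14.14
Median = average of the two middle values = 11.385

θ* = 11.385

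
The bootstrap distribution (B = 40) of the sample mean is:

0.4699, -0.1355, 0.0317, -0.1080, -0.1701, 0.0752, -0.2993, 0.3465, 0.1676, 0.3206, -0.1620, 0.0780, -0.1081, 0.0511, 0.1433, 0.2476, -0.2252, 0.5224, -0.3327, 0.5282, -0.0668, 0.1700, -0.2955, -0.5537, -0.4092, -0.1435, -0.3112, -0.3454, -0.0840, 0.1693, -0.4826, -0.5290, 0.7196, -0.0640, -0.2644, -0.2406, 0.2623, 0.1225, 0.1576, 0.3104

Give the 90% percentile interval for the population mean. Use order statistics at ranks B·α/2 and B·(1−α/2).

(-0.5290, 0.5224)

Sorted replicates: -0.5537, -0.5290, -0.4826, -0.4092, -0.3454, -0.3327, -0.3112, -0.2993, -0.2955, -0.2644, -0.2406, -0.2252, -0.1701, -0.1620, -0.1435, -0.1355, -0.1081, -0.1080, -0.0840, -0.0668, -0.0640, 0.0317, 0.0511, 0.0752, 0.0780, 0.1225, 0.1433, 0.1576, 0.1676, 0.1693, 0.1700, 0.2476, 0.2623, 0.3104, 0.3206, 0.3465, 0.4699, 0.5224, 0.5282, 0.7196
α = 0.10; lower rank = 40 × 0.050 = 2; upper rank = 40 × 0.950 = 38.
The 2nd smallest replicate is -0.5290; the 38th is 0.5224.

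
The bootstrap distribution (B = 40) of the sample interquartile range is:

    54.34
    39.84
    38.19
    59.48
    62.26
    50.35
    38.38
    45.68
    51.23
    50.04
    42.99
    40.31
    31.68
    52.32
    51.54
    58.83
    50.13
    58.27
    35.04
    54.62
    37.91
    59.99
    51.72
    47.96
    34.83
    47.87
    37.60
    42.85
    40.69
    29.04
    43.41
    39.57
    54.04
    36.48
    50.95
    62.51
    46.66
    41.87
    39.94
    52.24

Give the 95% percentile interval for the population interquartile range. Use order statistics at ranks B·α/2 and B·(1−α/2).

Sorted replicates: 29.04, 31.68, 34.83, 35.04, 36.48, 37.60, 37.91, 38.19, 38.38, 39.57, 39.84, 39.94, 40.31, 40.69, 41.87, 42.85, 42.99, 43.41, 45.68, 46.66, 47.87, 47.96, 50.04, 50.13, 50.35, 50.95, 51.23, 51.54, 51.72, 52.24, 52.32, 54.04, 54.34, 54.62, 58.27, 58.83, 59.48, 59.99, 62.26, 62.51
α = 0.05; lower rank = 40 × 0.025 = 1; upper rank = 40 × 0.975 = 39.
The 1st smallest replicate is 29.04; the 39th is 62.26.

(29.04, 62.26)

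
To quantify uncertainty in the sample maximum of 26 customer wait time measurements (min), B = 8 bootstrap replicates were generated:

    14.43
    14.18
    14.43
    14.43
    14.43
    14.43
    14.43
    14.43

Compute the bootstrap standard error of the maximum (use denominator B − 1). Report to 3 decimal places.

SE* = 0.088

Bootstrap SE is the standard deviation of the 8 replicate maximums.
Mean of replicates: (14.43 + 14.18 + 14.43 + 14.43 + 14.43 + 14.43 + 14.43 + 14.43) / 8 = 115.1900 / 8 = 14.3987
Sum of squared deviations: (+0.0312)² + (−0.2188)² + (+0.0312)² + (+0.0312)² + (+0.0312)² + (+0.0312)² + (+0.0312)² + (+0.0312)² = 0.0547
Variance = 0.0547 / 7 = 0.0078
SE* = √0.0078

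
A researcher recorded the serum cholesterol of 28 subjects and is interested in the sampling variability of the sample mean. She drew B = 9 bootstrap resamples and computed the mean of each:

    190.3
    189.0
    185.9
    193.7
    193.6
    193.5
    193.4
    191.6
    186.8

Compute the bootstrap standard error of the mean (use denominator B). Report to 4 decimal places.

Bootstrap SE is the standard deviation of the 9 replicate means.
Mean of replicates: (190.3 + 189.0 + 185.9 + 193.7 + 193.6 + 193.5 + 193.4 + 191.6 + 186.8) / 9 = 1717.80000 / 9 = 190.86667
Sum of squared deviations: (−0.56667)² + (−1.86667)² + (−4.96667)² + (+2.83333)² + (+2.73333)² + (+2.63333)² + (+2.53333)² + (+0.73333)² + (−4.06667)² = 74.40000
Variance = 74.40000 / 9 = 8.26667
SE* = √8.26667

SE* = 2.8752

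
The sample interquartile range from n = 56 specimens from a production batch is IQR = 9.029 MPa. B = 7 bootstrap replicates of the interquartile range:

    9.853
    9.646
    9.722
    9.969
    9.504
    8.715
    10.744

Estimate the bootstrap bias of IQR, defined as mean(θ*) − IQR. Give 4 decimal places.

mean(θ*) = (9.853 + 9.646 + 9.722 + 9.969 + 9.504 + 8.715 + 10.744) / 7 = 9.73614
bias = 9.73614 − 9.029

bias = +0.7071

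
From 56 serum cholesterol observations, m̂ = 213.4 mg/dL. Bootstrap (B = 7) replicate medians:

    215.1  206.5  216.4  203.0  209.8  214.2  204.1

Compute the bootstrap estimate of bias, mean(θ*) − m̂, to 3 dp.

bias = −3.529

mean(θ*) = (215.1 + 206.5 + 216.4 + 203.0 + 209.8 + 214.2 + 204.1) / 7 = 209.8714
bias = 209.8714 − 213.4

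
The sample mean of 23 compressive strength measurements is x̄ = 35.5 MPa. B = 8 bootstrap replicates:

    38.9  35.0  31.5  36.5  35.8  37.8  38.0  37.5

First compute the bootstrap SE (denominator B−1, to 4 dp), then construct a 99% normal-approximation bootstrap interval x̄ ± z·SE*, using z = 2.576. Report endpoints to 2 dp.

(29.47, 41.53)

Mean of replicates = 36.3750; sum of squared deviations = 38.3150; SE* = √(38.3150/7) = 2.3396
Margin = 2.576 × 2.3396 = 6.027
Interval: 35.5 ± 6.027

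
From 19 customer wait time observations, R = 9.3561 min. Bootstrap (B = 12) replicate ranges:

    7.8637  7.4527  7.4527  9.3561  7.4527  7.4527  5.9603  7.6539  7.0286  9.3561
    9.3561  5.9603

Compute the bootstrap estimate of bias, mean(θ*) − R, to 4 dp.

bias = −1.6606

mean(θ*) = (7.8637 + 7.4527 + 7.4527 + 9.3561 + 7.4527 + 7.4527 + 5.9603 + 7.6539 + 7.0286 + 9.3561 + 9.3561 + 5.9603) / 12 = 7.69549
bias = 7.69549 − 9.3561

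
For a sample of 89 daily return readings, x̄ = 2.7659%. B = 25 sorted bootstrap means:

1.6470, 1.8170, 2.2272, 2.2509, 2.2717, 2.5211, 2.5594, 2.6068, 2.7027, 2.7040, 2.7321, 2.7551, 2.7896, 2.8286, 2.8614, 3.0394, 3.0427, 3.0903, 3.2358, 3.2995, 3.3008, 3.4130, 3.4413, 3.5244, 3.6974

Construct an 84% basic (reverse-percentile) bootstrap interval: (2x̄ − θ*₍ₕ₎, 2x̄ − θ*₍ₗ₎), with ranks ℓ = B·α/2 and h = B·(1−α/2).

(2.0905, 3.7148)

Percentile endpoints at ranks 2 and 23: θ*₍2₎ = 1.8170, θ*₍23₎ = 3.4413.
Basic interval reflects these around x̄:
  lower = 2 × 2.7659 − 3.4413 = 2.0905
  upper = 2 × 2.7659 − 1.8170 = 3.7148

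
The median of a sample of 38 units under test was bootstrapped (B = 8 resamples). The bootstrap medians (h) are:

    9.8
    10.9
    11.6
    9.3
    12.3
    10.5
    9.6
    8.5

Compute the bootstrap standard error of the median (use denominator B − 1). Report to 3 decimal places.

SE* = 1.257

Bootstrap SE is the standard deviation of the 8 replicate medians.
Mean of replicates: (9.8 + 10.9 + 11.6 + 9.3 + 12.3 + 10.5 + 9.6 + 8.5) / 8 = 82.5000 / 8 = 10.3125
Sum of squared deviations: (−0.5125)² + (+0.5875)² + (+1.2875)² + (−1.0125)² + (+1.9875)² + (+0.1875)² + (−0.7125)² + (−1.8125)² = 11.0688
Variance = 11.0688 / 7 = 1.5813
SE* = √1.5813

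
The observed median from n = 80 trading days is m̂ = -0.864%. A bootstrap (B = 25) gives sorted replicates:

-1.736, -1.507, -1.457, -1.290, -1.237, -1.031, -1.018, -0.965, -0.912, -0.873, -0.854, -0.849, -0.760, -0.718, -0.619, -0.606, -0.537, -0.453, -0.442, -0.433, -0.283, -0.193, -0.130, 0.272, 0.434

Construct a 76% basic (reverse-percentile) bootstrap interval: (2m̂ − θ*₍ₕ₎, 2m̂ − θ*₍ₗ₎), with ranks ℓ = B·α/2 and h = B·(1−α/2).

Percentile endpoints at ranks 3 and 22: θ*₍3₎ = -1.457, θ*₍22₎ = -0.193.
Basic interval reflects these around m̂:
  lower = 2 × -0.864 − -0.193 = -1.535
  upper = 2 × -0.864 − -1.457 = -0.271

(-1.535, -0.271)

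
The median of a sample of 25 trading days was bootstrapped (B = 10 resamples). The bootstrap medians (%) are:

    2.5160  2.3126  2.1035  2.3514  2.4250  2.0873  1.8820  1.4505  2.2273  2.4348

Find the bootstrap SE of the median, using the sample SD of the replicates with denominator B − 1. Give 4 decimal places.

Bootstrap SE is the standard deviation of the 10 replicate medians.
Mean of replicates: (2.5160 + 2.3126 + 2.1035 + 2.3514 + 2.4250 + 2.0873 + 1.8820 + 1.4505 + 2.2273 + 2.4348) / 10 = 21.79040 / 10 = 2.17904
Sum of squared deviations: (+0.33696)² + (+0.13356)² + (−0.07554)² + (+0.17236)² + (+0.24596)² + (−0.09174)² + (−0.29704)² + (−0.72854)² + (+0.04826)² + (+0.25576)² = 0.92245
Variance = 0.92245 / 9 = 0.10249
SE* = √0.10249

SE* = 0.3201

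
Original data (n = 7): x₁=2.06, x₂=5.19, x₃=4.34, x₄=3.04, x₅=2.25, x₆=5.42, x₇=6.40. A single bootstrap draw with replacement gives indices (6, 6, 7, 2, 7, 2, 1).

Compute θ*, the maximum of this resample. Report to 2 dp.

θ* = 6.40

Resample values: 5.42, 5.42, 6.40, 5.19, 6.40, 5.19, 2.06.
Maximum = 6.40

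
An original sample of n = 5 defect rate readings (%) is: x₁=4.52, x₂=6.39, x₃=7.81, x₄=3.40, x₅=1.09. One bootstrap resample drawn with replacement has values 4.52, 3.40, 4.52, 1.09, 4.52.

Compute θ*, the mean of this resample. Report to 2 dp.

Mean = (4.52 + 3.40 + 4.52 + 1.09 + 4.52) / 5 = 18.050 / 5 = 3.61

θ* = 3.61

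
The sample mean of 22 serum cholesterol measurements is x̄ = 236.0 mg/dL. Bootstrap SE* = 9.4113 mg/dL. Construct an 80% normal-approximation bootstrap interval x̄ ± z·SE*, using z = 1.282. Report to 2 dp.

(223.93, 248.07)

Margin = 1.282 × 9.4113 = 12.065
Interval: 236.0 ± 12.065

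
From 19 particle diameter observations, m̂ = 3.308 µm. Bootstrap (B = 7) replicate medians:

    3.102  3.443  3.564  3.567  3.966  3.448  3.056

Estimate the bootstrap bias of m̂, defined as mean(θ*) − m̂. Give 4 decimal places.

bias = +0.1414

mean(θ*) = (3.102 + 3.443 + 3.564 + 3.567 + 3.966 + 3.448 + 3.056) / 7 = 3.44943
bias = 3.44943 − 3.308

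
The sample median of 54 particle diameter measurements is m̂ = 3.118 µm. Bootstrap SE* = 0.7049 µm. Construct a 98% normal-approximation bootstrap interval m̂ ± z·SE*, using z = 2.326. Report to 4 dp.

Margin = 2.326 × 0.7049 = 1.63960
Interval: 3.118 ± 1.63960

(1.4784, 4.7576)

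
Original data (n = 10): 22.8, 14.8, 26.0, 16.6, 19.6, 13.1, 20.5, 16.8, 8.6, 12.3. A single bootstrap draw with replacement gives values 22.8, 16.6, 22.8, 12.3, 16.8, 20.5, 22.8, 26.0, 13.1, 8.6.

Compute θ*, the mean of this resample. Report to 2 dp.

θ* = 18.23

Mean = (22.8 + 16.6 + 22.8 + 12.3 + 16.8 + 20.5 + 22.8 + 26.0 + 13.1 + 8.6) / 10 = 182.30 / 10 = 18.23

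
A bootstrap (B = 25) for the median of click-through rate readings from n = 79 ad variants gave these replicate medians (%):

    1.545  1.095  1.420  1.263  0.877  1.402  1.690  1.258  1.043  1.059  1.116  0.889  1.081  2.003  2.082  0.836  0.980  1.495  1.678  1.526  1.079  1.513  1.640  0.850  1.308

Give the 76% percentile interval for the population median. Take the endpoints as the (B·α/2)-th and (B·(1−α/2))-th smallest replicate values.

Sorted replicates: 0.836, 0.850, 0.877, 0.889, 0.980, 1.043, 1.059, 1.079, 1.081, 1.095, 1.116, 1.258, 1.263, 1.308, 1.402, 1.420, 1.495, 1.513, 1.526, 1.545, 1.640, 1.678, 1.690, 2.003, 2.082
α = 0.24; lower rank = 25 × 0.120 = 3; upper rank = 25 × 0.880 = 22.
The 3rd smallest replicate is 0.877; the 22nd is 1.678.

(0.877, 1.678)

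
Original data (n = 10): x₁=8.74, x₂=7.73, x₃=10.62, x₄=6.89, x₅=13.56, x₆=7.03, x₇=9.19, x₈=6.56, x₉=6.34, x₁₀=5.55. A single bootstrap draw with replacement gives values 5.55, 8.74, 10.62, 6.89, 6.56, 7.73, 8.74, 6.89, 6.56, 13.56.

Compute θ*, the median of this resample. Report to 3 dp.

Sorted: 5.55, 6.56, 6.56, 6.89, 6.89, 7.73, 8.74, 8.74, 10.62, 13.56
Median = average of the two middle values = 7.310

θ* = 7.310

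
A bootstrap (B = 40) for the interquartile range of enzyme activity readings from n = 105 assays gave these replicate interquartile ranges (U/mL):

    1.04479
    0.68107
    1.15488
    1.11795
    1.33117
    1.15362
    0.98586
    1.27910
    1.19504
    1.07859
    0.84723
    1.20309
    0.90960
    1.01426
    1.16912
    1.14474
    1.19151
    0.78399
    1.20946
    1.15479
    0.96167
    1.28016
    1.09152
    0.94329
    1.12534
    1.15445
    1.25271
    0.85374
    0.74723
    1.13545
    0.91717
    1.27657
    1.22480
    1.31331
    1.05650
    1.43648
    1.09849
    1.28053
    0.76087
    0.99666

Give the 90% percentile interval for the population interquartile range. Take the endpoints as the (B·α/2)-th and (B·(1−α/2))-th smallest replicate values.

(0.74723, 1.31331)

Sorted replicates: 0.68107, 0.74723, 0.76087, 0.78399, 0.84723, 0.85374, 0.90960, 0.91717, 0.94329, 0.96167, 0.98586, 0.99666, 1.01426, 1.04479, 1.05650, 1.07859, 1.09152, 1.09849, 1.11795, 1.12534, 1.13545, 1.14474, 1.15362, 1.15445, 1.15479, 1.15488, 1.16912, 1.19151, 1.19504, 1.20309, 1.20946, 1.22480, 1.25271, 1.27657, 1.27910, 1.28016, 1.28053, 1.31331, 1.33117, 1.43648
α = 0.10; lower rank = 40 × 0.050 = 2; upper rank = 40 × 0.950 = 38.
The 2nd smallest replicate is 0.74723; the 38th is 1.31331.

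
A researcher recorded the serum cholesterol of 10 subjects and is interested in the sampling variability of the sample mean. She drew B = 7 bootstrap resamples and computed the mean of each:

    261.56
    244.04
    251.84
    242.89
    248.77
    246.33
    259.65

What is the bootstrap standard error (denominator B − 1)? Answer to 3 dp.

SE* = 7.388

Bootstrap SE is the standard deviation of the 7 replicate means.
Mean of replicates: (261.56 + 244.04 + 251.84 + 242.89 + 248.77 + 246.33 + 259.65) / 7 = 1755.0800 / 7 = 250.7257
Sum of squared deviations: (+10.8343)² + (−6.6857)² + (+1.1143)² + (−7.8357)² + (−1.9557)² + (−4.3957)² + (+8.9243)² = 327.5106
Variance = 327.5106 / 6 = 54.5851
SE* = √54.5851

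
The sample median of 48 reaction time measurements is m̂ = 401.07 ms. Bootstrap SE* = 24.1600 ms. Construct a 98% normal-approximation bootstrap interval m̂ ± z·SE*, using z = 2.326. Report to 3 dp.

(344.874, 457.266)

Margin = 2.326 × 24.1600 = 56.1962
Interval: 401.07 ± 56.1962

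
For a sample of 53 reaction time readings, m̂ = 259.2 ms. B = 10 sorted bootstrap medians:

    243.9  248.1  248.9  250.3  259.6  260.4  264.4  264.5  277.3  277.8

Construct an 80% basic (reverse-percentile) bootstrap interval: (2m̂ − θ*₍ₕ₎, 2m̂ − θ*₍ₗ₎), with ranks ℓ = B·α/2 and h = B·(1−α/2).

(241.1, 274.5)

Percentile endpoints at ranks 1 and 9: θ*₍1₎ = 243.9, θ*₍9₎ = 277.3.
Basic interval reflects these around m̂:
  lower = 2 × 259.2 − 277.3 = 241.1
  upper = 2 × 259.2 − 243.9 = 274.5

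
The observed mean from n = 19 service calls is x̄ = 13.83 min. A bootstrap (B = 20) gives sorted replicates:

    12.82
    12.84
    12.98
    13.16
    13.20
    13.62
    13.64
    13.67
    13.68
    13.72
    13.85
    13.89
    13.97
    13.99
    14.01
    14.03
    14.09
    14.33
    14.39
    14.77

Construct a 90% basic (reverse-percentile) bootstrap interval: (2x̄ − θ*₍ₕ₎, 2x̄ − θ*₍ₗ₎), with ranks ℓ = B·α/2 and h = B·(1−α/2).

Percentile endpoints at ranks 1 and 19: θ*₍1₎ = 12.82, θ*₍19₎ = 14.39.
Basic interval reflects these around x̄:
  lower = 2 × 13.83 − 14.39 = 13.27
  upper = 2 × 13.83 − 12.82 = 14.84

(13.27, 14.84)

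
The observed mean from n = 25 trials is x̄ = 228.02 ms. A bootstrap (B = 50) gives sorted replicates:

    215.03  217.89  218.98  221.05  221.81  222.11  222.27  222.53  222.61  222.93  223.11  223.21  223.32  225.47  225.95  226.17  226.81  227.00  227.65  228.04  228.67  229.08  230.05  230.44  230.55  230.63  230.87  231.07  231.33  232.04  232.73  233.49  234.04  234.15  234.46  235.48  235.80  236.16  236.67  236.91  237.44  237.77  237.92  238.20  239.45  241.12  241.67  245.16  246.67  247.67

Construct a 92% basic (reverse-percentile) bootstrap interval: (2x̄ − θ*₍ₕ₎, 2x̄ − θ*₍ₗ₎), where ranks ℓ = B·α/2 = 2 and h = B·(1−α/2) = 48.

(210.88, 238.15)

Percentile endpoints at ranks 2 and 48: θ*₍2₎ = 217.89, θ*₍48₎ = 245.16.
Basic interval reflects these around x̄:
  lower = 2 × 228.02 − 245.16 = 210.88
  upper = 2 × 228.02 − 217.89 = 238.15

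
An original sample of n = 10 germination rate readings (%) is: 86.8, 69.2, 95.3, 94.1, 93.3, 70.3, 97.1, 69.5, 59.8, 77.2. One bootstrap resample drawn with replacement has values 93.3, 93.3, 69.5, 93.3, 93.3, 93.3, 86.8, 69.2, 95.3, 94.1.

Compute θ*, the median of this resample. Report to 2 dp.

Sorted: 69.2, 69.5, 86.8, 93.3, 93.3, 93.3, 93.3, 93.3, 94.1, 95.3
Median = average of the two middle values = 93.30

θ* = 93.30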